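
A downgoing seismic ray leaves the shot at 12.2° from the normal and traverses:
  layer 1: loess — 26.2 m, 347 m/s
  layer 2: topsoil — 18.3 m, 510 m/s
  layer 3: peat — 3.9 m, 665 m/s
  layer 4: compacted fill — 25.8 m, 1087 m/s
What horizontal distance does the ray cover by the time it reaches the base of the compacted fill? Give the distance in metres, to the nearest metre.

36 m

p = sin θ₁/V₁ = sin 12.2°/347 = 6.0901e-04 s/m is conserved through the stack.
Layer 1: θ = 12.20°; offset = 26.2·tan 12.20° = 5.665 m.
Layer 2: sin θ = p·510 = 0.3106 → θ = 18.09°; offset = 18.3·tan 18.09° = 5.980 m.
Layer 3: sin θ = p·665 = 0.4050 → θ = 23.89°; offset = 3.9·tan 23.89° = 1.727 m.
Layer 4: sin θ = p·1087 = 0.6620 → θ = 41.45°; offset = 25.8·tan 41.45° = 22.787 m.
Summing the layer offsets gives 36.159 m.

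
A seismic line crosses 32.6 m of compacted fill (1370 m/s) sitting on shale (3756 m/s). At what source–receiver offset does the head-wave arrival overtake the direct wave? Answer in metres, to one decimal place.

95.6 m

θ_c = arcsin(1370/3756) = 21.39°, so cos θ_c = 0.9311 and tᵢ = 2h cos θ_c/V₁ = 0.0443 s.
At crossover x/V₁ = x/V₂ + tᵢ ⇒ x = tᵢ/(1/V₁ − 1/V₂) = 0.04431/(7.2993e-04 − 2.6624e-04) = 95.57 m.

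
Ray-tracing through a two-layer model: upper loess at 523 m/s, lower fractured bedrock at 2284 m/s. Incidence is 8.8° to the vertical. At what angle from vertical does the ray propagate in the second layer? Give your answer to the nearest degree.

42°

Snell's law: sin θ₂ = (V₂/V₁)·sin θ₁ = (2284/523)·sin 8.8° = 0.6681.
θ₂ = arcsin 0.6681 = 41.92° from the normal.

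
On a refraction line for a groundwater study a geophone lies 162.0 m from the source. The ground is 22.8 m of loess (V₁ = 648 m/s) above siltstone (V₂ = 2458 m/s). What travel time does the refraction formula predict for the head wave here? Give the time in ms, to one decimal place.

133.8 ms

t = x/V₂ + 2h·√(V₂²−V₁²)/(V₁V₂).
√(V₂²−V₁²) = √(2458²−648²) = 2371.0 m/s; delay term = 2·22.8·2371.0/(648·2458) = 0.06788 s.
t = 162.0/2458 + 0.06788 = 0.13379 s.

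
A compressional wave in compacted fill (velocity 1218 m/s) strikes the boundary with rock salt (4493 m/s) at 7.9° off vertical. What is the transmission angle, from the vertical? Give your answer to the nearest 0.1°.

Snell's law: sin θ₂ = (V₂/V₁)·sin θ₁ = (4493/1218)·sin 7.9° = 0.5070.
θ₂ = sin⁻¹(0.5070) = 30.46° (from vertical).

30.5°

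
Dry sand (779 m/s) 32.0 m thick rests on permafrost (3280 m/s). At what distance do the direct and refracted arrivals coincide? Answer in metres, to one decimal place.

81.5 m

x_cross = 2h·√((V₂+V₁)/(V₂−V₁)).
(V₂+V₁)/(V₂−V₁) = (3280+779)/(3280−779) = 1.6230; √ = 1.2740.
x_cross = 2·32.0·1.2740 = 81.53 m.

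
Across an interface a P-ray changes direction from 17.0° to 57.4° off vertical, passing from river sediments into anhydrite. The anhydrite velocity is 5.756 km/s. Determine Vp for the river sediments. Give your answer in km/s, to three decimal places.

1.998 km/s

Snell's law: sin 17.0°/V₁ = sin 57.4°/V₂.
V₁ = V₂·sin 17.0°/sin 57.4° = 5.756 × 0.3470 = 1.998 km/s.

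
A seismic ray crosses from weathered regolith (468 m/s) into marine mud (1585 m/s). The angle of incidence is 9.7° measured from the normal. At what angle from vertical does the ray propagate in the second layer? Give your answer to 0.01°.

sin θ₁/V₁ = sin θ₂/V₂ ⇒ sin θ₂ = 1585·sin 9.7°/468 = 1585·0.1685/468 = 0.5706.
θ₂ = arcsin 0.5706 = 34.79° from the normal.

34.79°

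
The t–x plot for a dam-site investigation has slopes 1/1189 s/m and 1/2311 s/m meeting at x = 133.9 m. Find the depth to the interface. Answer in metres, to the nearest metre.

38 m

h = (x_cross/2)·√((V₂−V₁)/(V₂+V₁)).
(V₂−V₁)/(V₂+V₁) = (2311−1189)/(2311+1189) = 0.3206; √ = 0.5662.
h = (133.9/2)·0.5662 = 37.91 m.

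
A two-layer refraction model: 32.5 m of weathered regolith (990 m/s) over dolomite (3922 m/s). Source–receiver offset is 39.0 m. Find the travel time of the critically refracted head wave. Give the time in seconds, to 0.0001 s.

θ_c = arcsin(V₁/V₂) = arcsin(990/3922) = 14.62°, cos θ_c = 0.9676.
Intercept time tᵢ = 2h cos θ_c / V₁ = 2·32.5·0.9676/990 = 0.06353 s.
t = x/V₂ + tᵢ = 39.0/3922 + 0.06353 = 0.07347 s.

0.0735 s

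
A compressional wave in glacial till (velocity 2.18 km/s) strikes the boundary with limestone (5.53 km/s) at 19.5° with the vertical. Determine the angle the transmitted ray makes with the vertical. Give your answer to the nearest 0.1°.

57.9°

sin θ₁/V₁ = sin θ₂/V₂ ⇒ sin θ₂ = 5.53·sin 19.5°/2.18 = 5.53·0.3338/2.18 = 0.8468.
θ₂ = sin⁻¹(0.8468) = 57.86° (from vertical).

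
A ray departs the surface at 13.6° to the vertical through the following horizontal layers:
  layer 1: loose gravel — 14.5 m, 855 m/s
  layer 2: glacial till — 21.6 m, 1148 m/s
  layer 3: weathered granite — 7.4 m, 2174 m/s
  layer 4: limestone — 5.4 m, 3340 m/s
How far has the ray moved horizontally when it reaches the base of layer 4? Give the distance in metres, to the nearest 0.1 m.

Apply Snell's law at each interface; in layer i the horizontal offset is hᵢ·tan θᵢ.
Layer 1: θ = 13.60°; offset = 14.5·tan 13.60° = 3.508 m.
Layer 2: sin θ = 1148·sin 13.6°/855 = 0.3157, θ = 18.40°; offset = 21.6·tan 18.40° = 7.187 m.
Layer 3: sin θ = 2174·sin 13.6°/855 = 0.5979, θ = 36.72°; offset = 7.4·tan 36.72° = 5.520 m.
Layer 4: sin θ = 3340·sin 13.6°/855 = 0.9186, θ = 66.72°; offset = 5.4·tan 66.72° = 12.549 m.
Summing the layer offsets gives 28.764 m.

28.8 m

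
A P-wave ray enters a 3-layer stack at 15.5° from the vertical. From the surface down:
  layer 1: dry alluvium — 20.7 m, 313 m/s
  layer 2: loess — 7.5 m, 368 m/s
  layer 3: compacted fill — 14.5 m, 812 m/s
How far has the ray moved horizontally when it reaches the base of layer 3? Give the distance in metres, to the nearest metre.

p = sin θ₁/V₁ = sin 15.5°/313 = 8.5380e-04 s/m is conserved through the stack.
Layer 1: θ = 15.50°; offset = 20.7·tan 15.50° = 5.741 m.
Layer 2: sin θ = p·368 = 0.3142 → θ = 18.31°; offset = 7.5·tan 18.31° = 2.482 m.
Layer 3: sin θ = p·812 = 0.6933 → θ = 43.89°; offset = 14.5·tan 43.89° = 13.949 m.
Σ offsets = 22.172 m.

22 m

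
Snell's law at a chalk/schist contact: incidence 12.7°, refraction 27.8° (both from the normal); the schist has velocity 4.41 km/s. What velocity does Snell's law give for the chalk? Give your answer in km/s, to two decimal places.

Snell's law: sin 12.7°/V₁ = sin 27.8°/V₂.
V₁ = V₂·sin 12.7°/sin 27.8° = 4.41 × 0.4714 = 2.08 km/s.

2.08 km/s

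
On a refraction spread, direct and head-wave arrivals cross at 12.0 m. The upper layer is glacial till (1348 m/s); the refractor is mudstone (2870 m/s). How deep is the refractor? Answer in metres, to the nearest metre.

4 m

x_cross = 2h·√((V₂+V₁)/(V₂−V₁)) → h = x_cross / (2·√((V₂+V₁)/(V₂−V₁))).
√((V₂+V₁)/(V₂−V₁)) = √((2870+1348)/(2870−1348)) = 1.6647.
h = 12.0 / (2·1.6647) = 3.60 m.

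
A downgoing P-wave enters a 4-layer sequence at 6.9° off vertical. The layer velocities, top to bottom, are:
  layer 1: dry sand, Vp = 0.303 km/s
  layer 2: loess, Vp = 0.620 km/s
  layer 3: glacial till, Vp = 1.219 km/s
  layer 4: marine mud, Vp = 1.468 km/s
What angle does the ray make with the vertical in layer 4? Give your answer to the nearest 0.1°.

Ray parameter p = sin 6.9° / 0.303 = 3.9649e-01 s/km.
sin θ_4 = p·V_4 = 3.9649e-01 × 1.468 = 0.5820.
θ_4 = arcsin 0.5820 = 35.59°.

35.6°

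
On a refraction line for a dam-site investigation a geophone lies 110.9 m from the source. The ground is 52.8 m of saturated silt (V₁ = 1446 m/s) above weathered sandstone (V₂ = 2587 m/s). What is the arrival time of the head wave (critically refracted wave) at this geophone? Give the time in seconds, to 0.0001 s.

0.1034 s

θ_c = arcsin(V₁/V₂) = arcsin(1446/2587) = 33.98°, cos θ_c = 0.8292.
Intercept time tᵢ = 2h cos θ_c / V₁ = 2·52.8·0.8292/1446 = 0.06056 s.
t = x/V₂ + tᵢ = 110.9/2587 + 0.06056 = 0.10342 s.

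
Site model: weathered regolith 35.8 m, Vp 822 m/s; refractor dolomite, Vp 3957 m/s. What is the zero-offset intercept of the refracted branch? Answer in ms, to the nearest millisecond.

85 ms

tᵢ = 2h·√(V₂²−V₁²)/(V₁V₂).
√(V₂²−V₁²) = √(3957²−822²) = 3870.7 m/s.
tᵢ = 2·35.8·3870.7/(822·3957) = 0.08520 s.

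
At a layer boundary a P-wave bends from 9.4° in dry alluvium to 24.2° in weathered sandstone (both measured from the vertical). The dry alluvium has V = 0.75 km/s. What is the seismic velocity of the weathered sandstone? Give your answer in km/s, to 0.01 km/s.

sin 9.4° = 0.1633; sin 24.2° = 0.4099.
V₂ = V₁·(sin θ₂/sin θ₁) = 0.75·(0.4099/0.1633) = 1.88 km/s.

1.88 km/s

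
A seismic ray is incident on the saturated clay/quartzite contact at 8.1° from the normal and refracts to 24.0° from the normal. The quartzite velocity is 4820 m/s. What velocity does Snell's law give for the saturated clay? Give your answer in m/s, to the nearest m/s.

1670 m/s

Snell's law: sin 8.1°/V₁ = sin 24.0°/V₂.
V₁ = V₂·sin 8.1°/sin 24.0° = 4820 × 0.3464 = 1669.74 m/s.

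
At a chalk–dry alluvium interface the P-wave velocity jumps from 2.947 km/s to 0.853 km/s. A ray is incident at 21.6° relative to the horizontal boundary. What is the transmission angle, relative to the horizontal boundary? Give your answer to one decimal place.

74.4°

Angle from the normal: 90° − 21.6° = 68.4°.
sin θ₁/V₁ = sin θ₂/V₂ ⇒ sin θ₂ = 0.853·sin 68.4°/2.947 = 0.853·0.9298/2.947 = 0.2691.
θ₂ = arcsin 0.2691 = 15.61° from the normal.
From the interface: 90° − 15.61° = 74.39°.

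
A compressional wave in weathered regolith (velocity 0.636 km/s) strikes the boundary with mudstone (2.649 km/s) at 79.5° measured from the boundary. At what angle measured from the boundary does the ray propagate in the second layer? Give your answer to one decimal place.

40.6°

Convert to the normal: θ₁ = 90° − 79.5° = 10.5°.
Snell's law: sin θ₂ = (V₂/V₁)·sin θ₁ = (2.649/0.636)·sin 10.5° = 0.7590.
θ₂ = arcsin 0.7590 = 49.38° from the normal.
From the interface: 90° − 49.38° = 40.62°.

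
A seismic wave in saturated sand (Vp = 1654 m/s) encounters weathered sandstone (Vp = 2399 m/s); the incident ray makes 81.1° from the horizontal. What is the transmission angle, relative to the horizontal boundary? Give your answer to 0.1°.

77.0°

Angle from the normal: 90° − 81.1° = 8.9°.
Snell's law: sin θ₂ = (V₂/V₁)·sin θ₁ = (2399/1654)·sin 8.9° = 0.2244.
θ₂ = sin⁻¹(0.2244) = 12.97° (from vertical).
From the interface: 90° − 12.97° = 77.03°.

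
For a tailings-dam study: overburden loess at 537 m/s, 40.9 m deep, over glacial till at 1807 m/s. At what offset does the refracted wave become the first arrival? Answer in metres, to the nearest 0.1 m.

111.1 m

x_cross = 2h·√((V₂+V₁)/(V₂−V₁)).
(V₂+V₁)/(V₂−V₁) = (1807+537)/(1807−537) = 1.8457; √ = 1.3586.
x_cross = 2·40.9·1.3586 = 111.13 m.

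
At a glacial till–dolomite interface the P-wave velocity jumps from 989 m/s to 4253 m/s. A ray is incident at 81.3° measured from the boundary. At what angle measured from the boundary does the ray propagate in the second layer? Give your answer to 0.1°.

Angle from the normal: 90° − 81.3° = 8.7°.
Snell's law: sin θ₂ = (V₂/V₁)·sin θ₁ = (4253/989)·sin 8.7° = 0.6505.
θ₂ = arcsin 0.6505 = 40.58° from the normal.
From the interface: 90° − 40.58° = 49.42°.

49.4°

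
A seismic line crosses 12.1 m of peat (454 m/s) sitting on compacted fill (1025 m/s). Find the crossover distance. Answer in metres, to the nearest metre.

x_cross = 2h·√((V₂+V₁)/(V₂−V₁)).
(V₂+V₁)/(V₂−V₁) = (1025+454)/(1025−454) = 2.5902; √ = 1.6094.
x_cross = 2·12.1·1.6094 = 38.95 m.

39 m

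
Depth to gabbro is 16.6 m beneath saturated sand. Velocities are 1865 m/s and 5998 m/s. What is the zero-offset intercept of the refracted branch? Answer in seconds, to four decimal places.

θ_c = arcsin(V₁/V₂) = arcsin(1865/5998) = 18.12°; cos θ_c = 0.9504.
tᵢ = 2h·cos θ_c / V₁ = 2·16.6·0.9504 / 1865 = 0.01692 s.

0.0169 s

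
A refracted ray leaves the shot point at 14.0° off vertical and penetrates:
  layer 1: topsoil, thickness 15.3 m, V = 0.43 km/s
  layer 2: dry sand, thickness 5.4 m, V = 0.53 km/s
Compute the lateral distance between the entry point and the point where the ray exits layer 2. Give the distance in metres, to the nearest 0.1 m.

p = sin θ₁/V₁ = sin 14.0°/0.43 = 5.6261e-01 s/km is conserved through the stack.
Layer 1: θ = 14.00°; offset = 15.3·tan 14.00° = 3.815 m.
Layer 2: sin θ = p·0.53 = 0.2982 → θ = 17.35°; offset = 5.4·tan 17.35° = 1.687 m.
Summing the layer offsets gives 5.502 m.

5.5 m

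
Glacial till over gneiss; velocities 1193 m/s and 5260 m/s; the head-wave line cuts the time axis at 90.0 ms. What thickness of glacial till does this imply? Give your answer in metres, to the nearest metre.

55 m

θ_c = arcsin(1193/5260) = 13.11°; cos θ_c = 0.9739.
tᵢ = 2h cos θ_c/V₁ ⇒ h = tᵢ·V₁/(2 cos θ_c) = 0.09·1193/(2·0.9739) = 55.12 m.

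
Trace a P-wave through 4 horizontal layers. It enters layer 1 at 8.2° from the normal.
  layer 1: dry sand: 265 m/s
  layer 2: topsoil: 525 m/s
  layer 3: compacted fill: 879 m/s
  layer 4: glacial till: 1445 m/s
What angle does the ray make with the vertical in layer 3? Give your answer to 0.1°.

Ray parameter p = sin 8.2° / 265 = 5.3822e-04 s/m.
sin θ_3 = p·V_3 = 5.3822e-04 × 879 = 0.4731.
θ_3 = 28.24° from the vertical.

28.2°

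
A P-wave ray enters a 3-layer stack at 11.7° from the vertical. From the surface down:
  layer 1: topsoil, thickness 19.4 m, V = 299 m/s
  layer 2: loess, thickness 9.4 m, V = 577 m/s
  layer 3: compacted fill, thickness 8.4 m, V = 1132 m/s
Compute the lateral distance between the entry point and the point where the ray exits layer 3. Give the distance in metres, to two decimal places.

18.08 m

Ray parameter p = sin 11.7° / 299 m/s = 6.7822e-04 s/m.
Layer 1: θ = 11.70°; offset = 19.4·tan 11.70° = 4.0175 m.
Layer 2: sin θ = p·577 = 0.3913 → θ = 23.04°; offset = 9.4·tan 23.04° = 3.9973 m.
Layer 3: sin θ = p·1132 = 0.7677 → θ = 50.15°; offset = 8.4·tan 50.15° = 10.0647 m.
Summing the layer offsets gives 18.0796 m.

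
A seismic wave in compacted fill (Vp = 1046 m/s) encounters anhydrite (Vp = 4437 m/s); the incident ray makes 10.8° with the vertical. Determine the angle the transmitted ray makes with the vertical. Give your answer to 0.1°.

Snell's law: sin θ₂ = (V₂/V₁)·sin θ₁ = (4437/1046)·sin 10.8° = 0.7948.
θ₂ = arcsin 0.7948 = 52.64° from the normal.

52.6°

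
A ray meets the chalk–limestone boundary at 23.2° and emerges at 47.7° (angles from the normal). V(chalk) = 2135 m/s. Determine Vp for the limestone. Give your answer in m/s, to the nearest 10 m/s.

4010 m/s

sin 23.2° = 0.3939; sin 47.7° = 0.7396.
V₂ = V₁·(sin θ₂/sin θ₁) = 2135·(0.7396/0.3939) = 4008.49 m/s.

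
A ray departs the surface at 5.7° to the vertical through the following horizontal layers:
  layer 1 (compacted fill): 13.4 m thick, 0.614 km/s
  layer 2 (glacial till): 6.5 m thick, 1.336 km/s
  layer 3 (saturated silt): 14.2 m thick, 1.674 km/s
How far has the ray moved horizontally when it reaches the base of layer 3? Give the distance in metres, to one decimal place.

p = sin θ₁/V₁ = sin 5.7°/0.614 = 1.6176e-01 s/km is conserved through the stack.
Layer 1: θ = 5.70°; offset = 13.4·tan 5.70° = 1.337 m.
Layer 2: sin θ = p·1.336 = 0.2161 → θ = 12.48°; offset = 6.5·tan 12.48° = 1.439 m.
Layer 3: sin θ = p·1.674 = 0.2708 → θ = 15.71°; offset = 14.2·tan 15.71° = 3.994 m.
Summing the layer offsets gives 6.771 m.

6.8 m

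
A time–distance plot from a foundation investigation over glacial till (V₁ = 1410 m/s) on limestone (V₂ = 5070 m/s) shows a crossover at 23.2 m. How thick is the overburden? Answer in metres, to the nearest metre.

9 m

x_cross = 2h·√((V₂+V₁)/(V₂−V₁)) → h = x_cross / (2·√((V₂+V₁)/(V₂−V₁))).
√((V₂+V₁)/(V₂−V₁)) = √((5070+1410)/(5070−1410)) = 1.3306.
h = 23.2 / (2·1.3306) = 8.72 m.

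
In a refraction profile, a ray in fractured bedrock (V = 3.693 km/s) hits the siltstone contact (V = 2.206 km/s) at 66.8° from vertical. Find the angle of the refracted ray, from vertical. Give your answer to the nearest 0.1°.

33.3°

sin θ₁/V₁ = sin θ₂/V₂ ⇒ sin θ₂ = 2.206·sin 66.8°/3.693 = 2.206·0.9191/3.693 = 0.5490.
θ₂ = sin⁻¹(0.5490) = 33.30° (from vertical).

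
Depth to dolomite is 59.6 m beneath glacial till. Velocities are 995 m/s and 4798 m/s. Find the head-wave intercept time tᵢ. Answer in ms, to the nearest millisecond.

θ_c = arcsin(V₁/V₂) = arcsin(995/4798) = 11.97°; cos θ_c = 0.9783.
tᵢ = 2h·cos θ_c / V₁ = 2·59.6·0.9783 / 995 = 0.11719 s.

117 ms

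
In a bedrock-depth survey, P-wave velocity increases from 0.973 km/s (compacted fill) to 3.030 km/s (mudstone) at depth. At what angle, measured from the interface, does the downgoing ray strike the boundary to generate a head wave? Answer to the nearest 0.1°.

Critical incidence: sin θ_c = V₁/V₂ = 0.973/3.030 = 0.3211.
θ_c = arcsin 0.3211 = 18.73°.
Measured from the interface: 90° − 18.73° = 71.27°.

71.3°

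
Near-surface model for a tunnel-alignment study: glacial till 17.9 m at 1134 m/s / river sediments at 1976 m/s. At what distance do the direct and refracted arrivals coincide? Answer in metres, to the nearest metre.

x_cross = 2h·√((V₂+V₁)/(V₂−V₁)).
(V₂+V₁)/(V₂−V₁) = (1976+1134)/(1976−1134) = 3.6936; √ = 1.9219.
x_cross = 2·17.9·1.9219 = 68.80 m.

69 m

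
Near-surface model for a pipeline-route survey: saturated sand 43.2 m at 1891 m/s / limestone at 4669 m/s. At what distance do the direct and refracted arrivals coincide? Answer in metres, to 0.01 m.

x_cross = 2h·√((V₂+V₁)/(V₂−V₁)).
(V₂+V₁)/(V₂−V₁) = (4669+1891)/(4669−1891) = 2.3614; √ = 1.5367.
x_cross = 2·43.2·1.5367 = 132.77 m.

132.77 m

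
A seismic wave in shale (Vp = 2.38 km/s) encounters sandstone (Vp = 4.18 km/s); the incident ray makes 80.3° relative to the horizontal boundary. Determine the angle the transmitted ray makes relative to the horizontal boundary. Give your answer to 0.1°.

Angle from the normal: 90° − 80.3° = 9.7°.
sin θ₁/V₁ = sin θ₂/V₂ ⇒ sin θ₂ = 4.18·sin 9.7°/2.38 = 4.18·0.1685/2.38 = 0.2959.
θ₂ = arcsin 0.2959 = 17.21° from the normal.
From the interface: 90° − 17.21° = 72.79°.

72.8°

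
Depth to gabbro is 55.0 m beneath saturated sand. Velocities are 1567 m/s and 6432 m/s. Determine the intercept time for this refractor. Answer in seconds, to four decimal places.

0.0681 s

θ_c = arcsin(V₁/V₂) = arcsin(1567/6432) = 14.10°; cos θ_c = 0.9699.
tᵢ = 2h·cos θ_c / V₁ = 2·55.0·0.9699 / 1567 = 0.06808 s.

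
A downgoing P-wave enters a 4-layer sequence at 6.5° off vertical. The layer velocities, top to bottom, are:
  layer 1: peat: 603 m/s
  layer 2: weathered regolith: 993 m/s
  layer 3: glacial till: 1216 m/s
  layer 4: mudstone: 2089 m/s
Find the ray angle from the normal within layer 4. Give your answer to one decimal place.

23.1°

Ray parameter p = sin 6.5° / 603 = 1.8773e-04 s/m.
sin θ_4 = p·V_4 = 1.8773e-04 × 2089 = 0.3922.
θ_4 = arcsin 0.3922 = 23.09°.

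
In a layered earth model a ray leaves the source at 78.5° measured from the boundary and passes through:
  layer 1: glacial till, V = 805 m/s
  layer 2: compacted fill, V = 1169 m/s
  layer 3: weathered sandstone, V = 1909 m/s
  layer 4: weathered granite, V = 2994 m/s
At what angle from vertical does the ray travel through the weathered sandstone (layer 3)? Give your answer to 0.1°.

28.2°

From the normal: θ₁ = 90° − 78.5° = 11.5°.
Snell's law across each interface conserves sin θ / V, so sin θ_3 = V_3·sin θ₁/V₁.
sin θ_3 = 1909 × sin 11.5° / 805 = 0.4728.
θ_3 = arcsin 0.4728 = 28.22°.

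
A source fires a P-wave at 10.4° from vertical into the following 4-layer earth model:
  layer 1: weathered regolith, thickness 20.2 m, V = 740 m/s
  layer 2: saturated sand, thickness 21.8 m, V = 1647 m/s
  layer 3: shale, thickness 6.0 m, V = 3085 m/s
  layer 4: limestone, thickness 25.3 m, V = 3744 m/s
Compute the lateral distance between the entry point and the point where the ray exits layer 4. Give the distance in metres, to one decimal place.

76.9 m

Apply Snell's law at each interface; in layer i the horizontal offset is hᵢ·tan θᵢ.
Layer 1: θ = 10.40°; offset = 20.2·tan 10.40° = 3.707 m.
Layer 2: sin θ = 1647·sin 10.4°/740 = 0.4018, θ = 23.69°; offset = 21.8·tan 23.69° = 9.565 m.
Layer 3: sin θ = 3085·sin 10.4°/740 = 0.7526, θ = 48.81°; offset = 6.0·tan 48.81° = 6.857 m.
Layer 4: sin θ = 3744·sin 10.4°/740 = 0.9133, θ = 65.97°; offset = 25.3·tan 65.97° = 56.744 m.
Summing the layer offsets gives 76.873 m.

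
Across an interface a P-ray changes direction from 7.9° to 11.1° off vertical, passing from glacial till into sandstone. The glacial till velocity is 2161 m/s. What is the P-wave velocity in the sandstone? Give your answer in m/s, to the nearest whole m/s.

3027 m/s

sin 7.9° = 0.1374; sin 11.1° = 0.1925.
V₂ = V₁·(sin θ₂/sin θ₁) = 2161·(0.1925/0.1374) = 3026.97 m/s.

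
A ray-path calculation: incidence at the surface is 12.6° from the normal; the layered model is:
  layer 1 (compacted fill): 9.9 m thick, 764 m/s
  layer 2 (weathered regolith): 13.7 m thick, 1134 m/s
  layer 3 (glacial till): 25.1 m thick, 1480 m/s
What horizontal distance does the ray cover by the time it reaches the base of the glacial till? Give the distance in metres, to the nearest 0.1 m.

Ray parameter p = sin 12.6° / 764 m/s = 2.8553e-04 s/m.
Layer 1: θ = 12.60°; offset = 9.9·tan 12.60° = 2.213 m.
Layer 2: sin θ = p·1134 = 0.3238 → θ = 18.89°; offset = 13.7·tan 18.89° = 4.688 m.
Layer 3: sin θ = p·1480 = 0.4226 → θ = 25.00°; offset = 25.1·tan 25.00° = 11.703 m.
Σ offsets = 18.604 m.

18.6 m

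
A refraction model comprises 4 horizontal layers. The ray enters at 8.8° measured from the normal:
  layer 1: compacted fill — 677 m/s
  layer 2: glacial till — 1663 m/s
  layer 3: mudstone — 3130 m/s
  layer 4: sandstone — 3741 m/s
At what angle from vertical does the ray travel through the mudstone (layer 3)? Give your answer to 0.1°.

45.0°

Snell's law across each interface conserves sin θ / V, so sin θ_3 = V_3·sin θ₁/V₁.
sin θ_3 = 3130 × sin 8.8° / 677 = 0.7073.
θ_3 = arcsin 0.7073 = 45.02°.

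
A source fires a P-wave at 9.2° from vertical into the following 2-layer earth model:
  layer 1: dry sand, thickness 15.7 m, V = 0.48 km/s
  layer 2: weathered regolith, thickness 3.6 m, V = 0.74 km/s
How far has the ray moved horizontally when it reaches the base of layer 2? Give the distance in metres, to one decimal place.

3.5 m

p = sin θ₁/V₁ = sin 9.2°/0.48 = 3.3309e-01 s/km is conserved through the stack.
Layer 1: θ = 9.20°; offset = 15.7·tan 9.20° = 2.543 m.
Layer 2: sin θ = p·0.74 = 0.2465 → θ = 14.27°; offset = 3.6·tan 14.27° = 0.916 m.
Σ offsets = 3.458 m.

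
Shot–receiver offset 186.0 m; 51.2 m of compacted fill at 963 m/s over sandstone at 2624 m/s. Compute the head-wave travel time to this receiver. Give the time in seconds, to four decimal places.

t = x/V₂ + 2h·√(V₂²−V₁²)/(V₁V₂).
√(V₂²−V₁²) = √(2624²−963²) = 2440.9 m/s; delay term = 2·51.2·2440.9/(963·2624) = 0.09891 s.
t = 186.0/2624 + 0.09891 = 0.16980 s.

0.1698 s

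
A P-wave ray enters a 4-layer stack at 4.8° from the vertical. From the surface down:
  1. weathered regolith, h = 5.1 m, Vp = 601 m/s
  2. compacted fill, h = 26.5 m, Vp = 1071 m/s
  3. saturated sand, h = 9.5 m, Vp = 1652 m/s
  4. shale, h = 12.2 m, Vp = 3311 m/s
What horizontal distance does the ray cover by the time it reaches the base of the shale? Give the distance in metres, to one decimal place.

Apply Snell's law at each interface; in layer i the horizontal offset is hᵢ·tan θᵢ.
Layer 1: θ = 4.80°; offset = 5.1·tan 4.80° = 0.428 m.
Layer 2: sin θ = 1071·sin 4.8°/601 = 0.1491, θ = 8.58°; offset = 26.5·tan 8.58° = 3.996 m.
Layer 3: sin θ = 1652·sin 4.8°/601 = 0.2300, θ = 13.30°; offset = 9.5·tan 13.30° = 2.245 m.
Layer 4: sin θ = 3311·sin 4.8°/601 = 0.4610, θ = 27.45°; offset = 12.2·tan 27.45° = 6.338 m.
Σ offsets = 13.008 m.

13.0 m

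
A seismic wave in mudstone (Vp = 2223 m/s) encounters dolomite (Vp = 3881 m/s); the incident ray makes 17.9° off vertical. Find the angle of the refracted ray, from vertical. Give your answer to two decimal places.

Snell's law: sin θ₂ = (V₂/V₁)·sin θ₁ = (3881/2223)·sin 17.9° = 0.5366.
θ₂ = sin⁻¹(0.5366) = 32.45° (from vertical).

32.45°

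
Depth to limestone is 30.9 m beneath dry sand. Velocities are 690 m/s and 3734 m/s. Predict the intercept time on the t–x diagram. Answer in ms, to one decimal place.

θ_c = arcsin(V₁/V₂) = arcsin(690/3734) = 10.65°; cos θ_c = 0.9828.
tᵢ = 2h·cos θ_c / V₁ = 2·30.9·0.9828 / 690 = 0.08802 s.

88.0 ms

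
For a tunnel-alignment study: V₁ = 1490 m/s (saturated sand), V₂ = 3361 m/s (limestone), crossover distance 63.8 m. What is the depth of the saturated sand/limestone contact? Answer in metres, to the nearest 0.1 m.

h = (x_cross/2)·√((V₂−V₁)/(V₂+V₁)).
(V₂−V₁)/(V₂+V₁) = (3361−1490)/(3361+1490) = 0.3857; √ = 0.6210.
h = (63.8/2)·0.6210 = 19.81 m.

19.8 m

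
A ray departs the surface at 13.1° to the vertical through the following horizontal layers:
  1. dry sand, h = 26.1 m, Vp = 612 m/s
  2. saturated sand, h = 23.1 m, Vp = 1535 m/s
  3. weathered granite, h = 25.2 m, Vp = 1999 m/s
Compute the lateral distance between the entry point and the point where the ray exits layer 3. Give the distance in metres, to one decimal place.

49.8 m

Apply Snell's law at each interface; in layer i the horizontal offset is hᵢ·tan θᵢ.
Layer 1: θ = 13.10°; offset = 26.1·tan 13.10° = 6.074 m.
Layer 2: sin θ = 1535·sin 13.1°/612 = 0.5685, θ = 34.64°; offset = 23.1·tan 34.64° = 15.962 m.
Layer 3: sin θ = 1999·sin 13.1°/612 = 0.7403, θ = 47.76°; offset = 25.2·tan 47.76° = 27.752 m.
Σ offsets = 49.787 m.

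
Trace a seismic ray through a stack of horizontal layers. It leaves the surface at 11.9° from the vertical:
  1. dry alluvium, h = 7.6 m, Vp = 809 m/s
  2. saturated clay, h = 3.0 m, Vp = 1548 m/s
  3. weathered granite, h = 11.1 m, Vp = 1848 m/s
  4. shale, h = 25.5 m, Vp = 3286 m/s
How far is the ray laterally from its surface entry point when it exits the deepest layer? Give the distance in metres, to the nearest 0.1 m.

47.9 m

Apply Snell's law at each interface; in layer i the horizontal offset is hᵢ·tan θᵢ.
Layer 1: θ = 11.90°; offset = 7.6·tan 11.90° = 1.602 m.
Layer 2: sin θ = 1548·sin 11.9°/809 = 0.3946, θ = 23.24°; offset = 3.0·tan 23.24° = 1.288 m.
Layer 3: sin θ = 1848·sin 11.9°/809 = 0.4710, θ = 28.10°; offset = 11.1·tan 28.10° = 5.927 m.
Layer 4: sin θ = 3286·sin 11.9°/809 = 0.8376, θ = 56.88°; offset = 25.5·tan 56.88° = 39.092 m.
Total horizontal offset = 47.909 m.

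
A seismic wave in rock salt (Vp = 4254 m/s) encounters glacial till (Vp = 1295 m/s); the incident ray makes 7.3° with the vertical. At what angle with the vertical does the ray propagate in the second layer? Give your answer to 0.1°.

Snell's law: sin θ₂ = (V₂/V₁)·sin θ₁ = (1295/4254)·sin 7.3° = 0.0387.
θ₂ = sin⁻¹(0.0387) = 2.22° (from vertical).

2.2°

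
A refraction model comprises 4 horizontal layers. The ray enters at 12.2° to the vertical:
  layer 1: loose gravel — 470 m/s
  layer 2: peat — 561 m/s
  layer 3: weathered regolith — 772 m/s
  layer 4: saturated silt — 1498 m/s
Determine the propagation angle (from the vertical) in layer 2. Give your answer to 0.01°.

Ray parameter p = sin 12.2° / 470 = 4.4963e-04 s/m.
sin θ_2 = p·V_2 = 4.4963e-04 × 561 = 0.2522.
θ_2 = arcsin 0.2522 = 14.61°.

14.61°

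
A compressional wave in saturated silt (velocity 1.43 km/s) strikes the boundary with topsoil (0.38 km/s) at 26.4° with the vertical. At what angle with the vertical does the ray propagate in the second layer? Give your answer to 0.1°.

6.8°

sin θ₁/V₁ = sin θ₂/V₂ ⇒ sin θ₂ = 0.38·sin 26.4°/1.43 = 0.38·0.4446/1.43 = 0.1182.
θ₂ = arcsin 0.1182 = 6.79° from the normal.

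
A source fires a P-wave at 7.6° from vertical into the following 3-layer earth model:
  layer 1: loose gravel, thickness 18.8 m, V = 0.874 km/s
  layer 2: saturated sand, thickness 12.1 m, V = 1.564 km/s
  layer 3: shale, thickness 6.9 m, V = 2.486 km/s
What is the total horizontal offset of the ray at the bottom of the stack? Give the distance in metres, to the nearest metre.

Apply Snell's law at each interface; in layer i the horizontal offset is hᵢ·tan θᵢ.
Layer 1: θ = 7.60°; offset = 18.8·tan 7.60° = 2.508 m.
Layer 2: sin θ = 1.564·sin 7.6°/0.874 = 0.2367, θ = 13.69°; offset = 12.1·tan 13.69° = 2.947 m.
Layer 3: sin θ = 2.486·sin 7.6°/0.874 = 0.3762, θ = 22.10°; offset = 6.9·tan 22.10° = 2.801 m.
Σ offsets = 8.257 m.

8 m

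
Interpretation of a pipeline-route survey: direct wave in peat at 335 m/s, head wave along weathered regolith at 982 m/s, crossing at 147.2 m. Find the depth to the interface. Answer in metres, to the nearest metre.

52 m

h = (x_cross/2)·√((V₂−V₁)/(V₂+V₁)).
(V₂−V₁)/(V₂+V₁) = (982−335)/(982+335) = 0.4913; √ = 0.7009.
h = (147.2/2)·0.7009 = 51.59 m.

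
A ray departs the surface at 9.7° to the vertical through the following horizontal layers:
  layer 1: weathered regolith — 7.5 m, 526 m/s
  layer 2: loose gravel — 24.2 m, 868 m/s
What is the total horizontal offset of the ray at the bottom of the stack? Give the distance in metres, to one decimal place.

Ray parameter p = sin 9.7° / 526 m/s = 3.2032e-04 s/m.
Layer 1: θ = 9.70°; offset = 7.5·tan 9.70° = 1.282 m.
Layer 2: sin θ = p·868 = 0.2780 → θ = 16.14°; offset = 24.2·tan 16.14° = 7.005 m.
Σ offsets = 8.287 m.

8.3 m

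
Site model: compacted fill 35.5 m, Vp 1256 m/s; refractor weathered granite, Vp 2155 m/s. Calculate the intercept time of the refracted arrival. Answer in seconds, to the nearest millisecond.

θ_c = arcsin(V₁/V₂) = arcsin(1256/2155) = 35.65°; cos θ_c = 0.8126.
tᵢ = 2h·cos θ_c / V₁ = 2·35.5·0.8126 / 1256 = 0.04593 s.

0.046 s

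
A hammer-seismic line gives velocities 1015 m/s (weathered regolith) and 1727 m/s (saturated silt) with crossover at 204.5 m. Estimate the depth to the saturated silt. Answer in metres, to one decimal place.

h = (x_cross/2)·√((V₂−V₁)/(V₂+V₁)).
(V₂−V₁)/(V₂+V₁) = (1727−1015)/(1727+1015) = 0.2597; √ = 0.5096.
h = (204.5/2)·0.5096 = 52.10 m.

52.1 m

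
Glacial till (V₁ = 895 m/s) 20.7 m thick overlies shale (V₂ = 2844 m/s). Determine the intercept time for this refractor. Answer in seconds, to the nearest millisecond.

0.044 s

tᵢ = 2h·√(V₂²−V₁²)/(V₁V₂).
√(V₂²−V₁²) = √(2844²−895²) = 2699.5 m/s.
tᵢ = 2·20.7·2699.5/(895·2844) = 0.04391 s.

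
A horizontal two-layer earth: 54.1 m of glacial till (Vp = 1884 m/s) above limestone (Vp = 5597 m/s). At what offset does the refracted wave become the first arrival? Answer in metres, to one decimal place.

θ_c = arcsin(1884/5597) = 19.67°, so cos θ_c = 0.9416 and tᵢ = 2h cos θ_c/V₁ = 0.0541 s.
At crossover x/V₁ = x/V₂ + tᵢ ⇒ x = tᵢ/(1/V₁ − 1/V₂) = 0.05408/(5.3079e-04 − 1.7867e-04) = 153.58 m.

153.6 m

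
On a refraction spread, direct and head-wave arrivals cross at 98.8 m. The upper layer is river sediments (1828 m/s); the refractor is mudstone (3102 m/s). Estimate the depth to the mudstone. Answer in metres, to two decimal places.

x_cross = 2h·√((V₂+V₁)/(V₂−V₁)) → h = x_cross / (2·√((V₂+V₁)/(V₂−V₁))).
√((V₂+V₁)/(V₂−V₁)) = √((3102+1828)/(3102−1828)) = 1.9672.
h = 98.8 / (2·1.9672) = 25.11 m.

25.11 m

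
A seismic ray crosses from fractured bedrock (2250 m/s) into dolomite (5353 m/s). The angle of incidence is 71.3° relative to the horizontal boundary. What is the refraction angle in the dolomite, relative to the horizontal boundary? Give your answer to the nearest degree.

Angle from the normal: 90° − 71.3° = 18.7°.
sin θ₁/V₁ = sin θ₂/V₂ ⇒ sin θ₂ = 5353·sin 18.7°/2250 = 5353·0.3206/2250 = 0.7628.
θ₂ = arcsin 0.7628 = 49.71° from the normal.
From the interface: 90° − 49.71° = 40.29°.

40°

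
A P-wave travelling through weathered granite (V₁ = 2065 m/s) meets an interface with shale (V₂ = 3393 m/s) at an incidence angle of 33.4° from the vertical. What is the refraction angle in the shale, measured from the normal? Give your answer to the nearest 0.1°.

sin θ₁/V₁ = sin θ₂/V₂ ⇒ sin θ₂ = 3393·sin 33.4°/2065 = 3393·0.5505/2065 = 0.9045.
θ₂ = arcsin 0.9045 = 64.76° from the normal.

64.8°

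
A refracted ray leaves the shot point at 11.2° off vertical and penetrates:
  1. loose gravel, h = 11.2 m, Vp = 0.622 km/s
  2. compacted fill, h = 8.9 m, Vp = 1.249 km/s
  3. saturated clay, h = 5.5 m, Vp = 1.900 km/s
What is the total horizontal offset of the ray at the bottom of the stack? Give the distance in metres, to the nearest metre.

Ray parameter p = sin 11.2° / 0.622 km/s = 3.1227e-01 s/km.
Layer 1: θ = 11.20°; offset = 11.2·tan 11.20° = 2.218 m.
Layer 2: sin θ = p·1.249 = 0.3900 → θ = 22.96°; offset = 8.9·tan 22.96° = 3.770 m.
Layer 3: sin θ = p·1.900 = 0.5933 → θ = 36.39°; offset = 5.5·tan 36.39° = 4.054 m.
Summing the layer offsets gives 10.041 m.

10 m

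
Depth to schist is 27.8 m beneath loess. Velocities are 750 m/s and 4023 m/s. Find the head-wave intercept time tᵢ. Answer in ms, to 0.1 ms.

72.8 ms

tᵢ = 2h·√(V₂²−V₁²)/(V₁V₂).
√(V₂²−V₁²) = √(4023²−750²) = 3952.5 m/s.
tᵢ = 2·27.8·3952.5/(750·4023) = 0.07283 s.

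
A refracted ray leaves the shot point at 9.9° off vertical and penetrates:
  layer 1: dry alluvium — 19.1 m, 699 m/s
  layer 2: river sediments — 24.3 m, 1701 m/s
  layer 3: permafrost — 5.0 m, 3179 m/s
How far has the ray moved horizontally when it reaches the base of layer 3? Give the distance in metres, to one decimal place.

20.8 m

Ray parameter p = sin 9.9° / 699 m/s = 2.4596e-04 s/m.
Layer 1: θ = 9.90°; offset = 19.1·tan 9.90° = 3.333 m.
Layer 2: sin θ = p·1701 = 0.4184 → θ = 24.73°; offset = 24.3·tan 24.73° = 11.194 m.
Layer 3: sin θ = p·3179 = 0.7819 → θ = 51.44°; offset = 5.0·tan 51.44° = 6.272 m.
Total horizontal offset = 20.799 m.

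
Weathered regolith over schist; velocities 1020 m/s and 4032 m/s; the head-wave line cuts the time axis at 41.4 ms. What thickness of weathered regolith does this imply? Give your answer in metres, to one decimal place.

h = tᵢ·V₁·V₂ / (2·√(V₂²−V₁²)).
√(V₂²−V₁²) = √(4032² − 1020²) = 3900.8 m/s.
h = 0.0414 s × 1020 × 4032 / (2 × 3900.8) = 21.82 m.

21.8 m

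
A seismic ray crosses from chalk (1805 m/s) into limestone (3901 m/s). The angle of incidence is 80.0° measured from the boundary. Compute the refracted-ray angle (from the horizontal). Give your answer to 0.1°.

Angle from the normal: 90° − 80.0° = 10.0°.
sin θ₁/V₁ = sin θ₂/V₂ ⇒ sin θ₂ = 3901·sin 10.0°/1805 = 3901·0.1736/1805 = 0.3753.
θ₂ = arcsin 0.3753 = 22.04° from the normal.
From the interface: 90° − 22.04° = 67.96°.

68.0°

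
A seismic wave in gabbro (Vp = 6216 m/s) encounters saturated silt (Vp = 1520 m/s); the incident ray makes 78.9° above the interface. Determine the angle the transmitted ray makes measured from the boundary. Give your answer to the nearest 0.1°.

87.3°

Convert to the normal: θ₁ = 90° − 78.9° = 11.1°.
sin θ₁/V₁ = sin θ₂/V₂ ⇒ sin θ₂ = 1520·sin 11.1°/6216 = 1520·0.1925/6216 = 0.0471.
θ₂ = arcsin 0.0471 = 2.70° from the normal.
From the interface: 90° − 2.70° = 87.30°.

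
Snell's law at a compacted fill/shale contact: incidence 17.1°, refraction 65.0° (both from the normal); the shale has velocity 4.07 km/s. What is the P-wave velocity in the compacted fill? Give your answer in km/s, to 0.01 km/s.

Snell's law: sin 17.1°/V₁ = sin 65.0°/V₂.
V₁ = V₂·sin 17.1°/sin 65.0° = 4.07 × 0.3244 = 1.32 km/s.

1.32 km/s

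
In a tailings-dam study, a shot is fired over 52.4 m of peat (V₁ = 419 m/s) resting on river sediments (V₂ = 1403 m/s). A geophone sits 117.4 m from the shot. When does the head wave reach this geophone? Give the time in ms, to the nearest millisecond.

322 ms

θ_c = arcsin(V₁/V₂) = arcsin(419/1403) = 17.38°, cos θ_c = 0.9544.
Intercept time tᵢ = 2h cos θ_c / V₁ = 2·52.4·0.9544/419 = 0.23870 s.
t = x/V₂ + tᵢ = 117.4/1403 + 0.23870 = 0.32238 s.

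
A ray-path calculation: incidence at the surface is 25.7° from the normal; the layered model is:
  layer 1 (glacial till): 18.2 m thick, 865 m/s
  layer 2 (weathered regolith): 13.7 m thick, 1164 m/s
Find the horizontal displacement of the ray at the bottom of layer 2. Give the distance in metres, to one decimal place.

18.6 m

Ray parameter p = sin 25.7° / 865 m/s = 5.0134e-04 s/m.
Layer 1: θ = 25.70°; offset = 18.2·tan 25.70° = 8.759 m.
Layer 2: sin θ = p·1164 = 0.5836 → θ = 35.70°; offset = 13.7·tan 35.70° = 9.845 m.
Total horizontal offset = 18.604 m.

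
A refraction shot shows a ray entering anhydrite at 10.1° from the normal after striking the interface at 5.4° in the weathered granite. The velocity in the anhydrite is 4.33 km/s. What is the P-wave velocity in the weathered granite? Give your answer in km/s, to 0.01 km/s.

sin 5.4° = 0.0941; sin 10.1° = 0.1754.
V₁ = V₂·(sin θ₁/sin θ₂) = 4.33·(0.0941/0.1754) = 2.32 km/s.

2.32 km/s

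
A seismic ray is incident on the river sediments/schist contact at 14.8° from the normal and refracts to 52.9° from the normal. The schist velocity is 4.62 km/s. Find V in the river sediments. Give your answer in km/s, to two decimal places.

Snell's law: sin 14.8°/V₁ = sin 52.9°/V₂.
V₁ = V₂·sin 14.8°/sin 52.9° = 4.62 × 0.3203 = 1.48 km/s.

1.48 km/s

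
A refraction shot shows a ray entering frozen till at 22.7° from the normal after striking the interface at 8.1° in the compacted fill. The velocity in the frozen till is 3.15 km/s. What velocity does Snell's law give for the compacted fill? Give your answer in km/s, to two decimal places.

Snell's law: sin 8.1°/V₁ = sin 22.7°/V₂.
V₁ = V₂·sin 8.1°/sin 22.7° = 3.15 × 0.3651 = 1.15 km/s.

1.15 km/s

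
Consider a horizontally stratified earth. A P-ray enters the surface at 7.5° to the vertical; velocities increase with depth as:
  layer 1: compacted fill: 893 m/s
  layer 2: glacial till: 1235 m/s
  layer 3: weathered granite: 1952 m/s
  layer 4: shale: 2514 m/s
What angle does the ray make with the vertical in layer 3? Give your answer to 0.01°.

Ray parameter p = sin 7.5° / 893 = 1.4617e-04 s/m.
sin θ_3 = p·V_3 = 1.4617e-04 × 1952 = 0.2853.
θ_3 = arcsin 0.2853 = 16.58°.

16.58°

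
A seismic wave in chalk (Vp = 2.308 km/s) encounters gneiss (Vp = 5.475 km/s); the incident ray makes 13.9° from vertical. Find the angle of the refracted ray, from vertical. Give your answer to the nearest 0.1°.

34.7°

sin θ₁/V₁ = sin θ₂/V₂ ⇒ sin θ₂ = 5.475·sin 13.9°/2.308 = 5.475·0.2402/2.308 = 0.5699.
θ₂ = arcsin 0.5699 = 34.74° from the normal.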